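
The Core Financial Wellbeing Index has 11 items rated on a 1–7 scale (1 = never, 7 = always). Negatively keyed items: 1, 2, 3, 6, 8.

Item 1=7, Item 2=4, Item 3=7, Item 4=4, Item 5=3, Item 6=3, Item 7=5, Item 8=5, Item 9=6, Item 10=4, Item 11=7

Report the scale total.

43

Apply reverse scoring (reverse-coded value = 8 − response):
  item 1: 8 − 7 = 1
  item 2: 8 − 4 = 4
  item 3: 8 − 7 = 1
  item 6: 8 − 3 = 5
  item 8: 8 − 5 = 3
After reverse-coding: 1, 4, 1, 4, 3, 5, 5, 3, 6, 4, 7
Total = 1 + 4 + 1 + 4 + 3 + 5 + 5 + 3 + 6 + 4 + 7 = 43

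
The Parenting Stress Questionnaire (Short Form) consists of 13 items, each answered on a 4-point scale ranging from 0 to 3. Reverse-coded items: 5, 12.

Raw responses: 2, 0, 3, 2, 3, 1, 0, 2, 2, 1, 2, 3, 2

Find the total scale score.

17

Reverse-coded items use 3 − raw:
  item 5: 3 − 3 = 0
  item 12: 3 − 3 = 0
Scored responses: 2, 0, 3, 2, 0, 1, 0, 2, 2, 1, 2, 0, 2
Total = 2 + 0 + 3 + 2 + 0 + 1 + 0 + 2 + 2 + 1 + 2 + 0 + 2 = 17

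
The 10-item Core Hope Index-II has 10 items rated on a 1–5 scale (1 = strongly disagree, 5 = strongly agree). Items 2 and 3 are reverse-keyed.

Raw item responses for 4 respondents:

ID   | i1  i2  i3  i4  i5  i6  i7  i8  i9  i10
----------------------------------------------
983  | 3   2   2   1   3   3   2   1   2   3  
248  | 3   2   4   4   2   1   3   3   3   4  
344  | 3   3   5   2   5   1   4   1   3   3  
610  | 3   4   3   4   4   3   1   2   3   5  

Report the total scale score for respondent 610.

30

Respondent 610 raw: 3, 4, 3, 4, 4, 3, 1, 2, 3, 5.
Reverse-coded (reversed = (1+5) − raw = 6 − raw):
  item 1: 3
  item 2: 6 − 4 = 2
  item 3: 6 − 3 = 3
  item 4: 4
  item 5: 4
  item 6: 3
  item 7: 1
  item 8: 2
  item 9: 3
  item 10: 5
Sum = 3 + 2 + 3 + 4 + 4 + 3 + 1 + 2 + 3 + 5 = 30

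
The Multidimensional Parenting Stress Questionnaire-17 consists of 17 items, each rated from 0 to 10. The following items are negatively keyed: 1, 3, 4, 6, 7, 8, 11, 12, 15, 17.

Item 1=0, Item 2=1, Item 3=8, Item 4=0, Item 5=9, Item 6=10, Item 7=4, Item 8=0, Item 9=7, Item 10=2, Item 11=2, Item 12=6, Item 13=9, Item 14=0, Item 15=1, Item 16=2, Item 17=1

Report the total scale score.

98

Reverse-coded items (reversed = (0+10) − raw = 10 − raw):
  item 1: 10 − 0 = 10
  item 3: 10 − 8 = 2
  item 4: 10 − 0 = 10
  item 6: 10 − 10 = 0
  item 7: 10 − 4 = 6
  item 8: 10 − 0 = 10
  item 11: 10 − 2 = 8
  item 12: 10 − 6 = 4
  item 15: 10 − 1 = 9
  item 17: 10 − 1 = 9
After reverse-coding: 10, 1, 2, 10, 9, 0, 6, 10, 7, 2, 8, 4, 9, 0, 9, 2, 9
Total = 10 + 1 + 2 + 10 + 9 + 0 + 6 + 10 + 7 + 2 + 8 + 4 + 9 + 0 + 9 + 2 + 9 = 98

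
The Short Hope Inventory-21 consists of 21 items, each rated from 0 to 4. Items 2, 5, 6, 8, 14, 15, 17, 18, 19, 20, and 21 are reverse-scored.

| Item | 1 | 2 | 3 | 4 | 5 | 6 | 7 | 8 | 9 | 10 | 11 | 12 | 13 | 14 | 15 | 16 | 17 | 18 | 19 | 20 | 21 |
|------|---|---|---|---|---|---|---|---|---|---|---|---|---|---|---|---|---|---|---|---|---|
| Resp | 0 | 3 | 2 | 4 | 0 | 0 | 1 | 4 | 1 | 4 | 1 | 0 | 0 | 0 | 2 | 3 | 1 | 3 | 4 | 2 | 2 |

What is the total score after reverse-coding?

Raw sum = 37. Reverse-scored items: 2, 5, 6, 8, 14, 15, 17, 18, 19, 20, 21; their raw sum = 21.
Each reversal replaces raw with 4 − raw, changing the total by 4 − 2·raw per item.
Total = 37 + 11·4 − 2·21 = 37 + 44 − 42 = 39

39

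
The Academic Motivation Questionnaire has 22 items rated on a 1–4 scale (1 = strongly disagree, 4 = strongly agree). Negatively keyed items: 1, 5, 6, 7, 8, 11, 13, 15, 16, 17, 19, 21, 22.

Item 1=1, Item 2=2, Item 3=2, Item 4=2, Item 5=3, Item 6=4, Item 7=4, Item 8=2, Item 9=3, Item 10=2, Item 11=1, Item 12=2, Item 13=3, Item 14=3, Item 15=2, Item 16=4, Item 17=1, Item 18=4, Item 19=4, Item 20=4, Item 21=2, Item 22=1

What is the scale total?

Negatively keyed items use 5 − raw:
  item 1: 5 − 1 = 4
  item 5: 5 − 3 = 2
  item 6: 5 − 4 = 1
  item 7: 5 − 4 = 1
  item 8: 5 − 2 = 3
  item 11: 5 − 1 = 4
  item 13: 5 − 3 = 2
  item 15: 5 − 2 = 3
  item 16: 5 − 4 = 1
  item 17: 5 − 1 = 4
  item 19: 5 − 4 = 1
  item 21: 5 − 2 = 3
  item 22: 5 − 1 = 4
Scored items: 4, 2, 2, 2, 2, 1, 1, 3, 3, 2, 4, 2, 2, 3, 3, 1, 4, 4, 1, 4, 3, 4
Total = 4 + 2 + 2 + 2 + 2 + 1 + 1 + 3 + 3 + 2 + 4 + 2 + 2 + 3 + 3 + 1 + 4 + 4 + 1 + 4 + 3 + 4 = 57

57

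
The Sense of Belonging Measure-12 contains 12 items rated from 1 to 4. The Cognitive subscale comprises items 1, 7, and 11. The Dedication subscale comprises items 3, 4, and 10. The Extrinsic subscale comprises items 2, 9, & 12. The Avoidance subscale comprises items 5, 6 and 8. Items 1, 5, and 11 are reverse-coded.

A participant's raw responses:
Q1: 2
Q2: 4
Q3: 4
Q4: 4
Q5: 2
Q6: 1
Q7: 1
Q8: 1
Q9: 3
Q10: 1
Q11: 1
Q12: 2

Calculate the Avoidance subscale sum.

5

Avoidance items: 5, 6, 8.
Of these, item 5 is reverse-coded; reverse-coded value = 5 − response.
  item 5: 5 − 2 = 3
  item 6: 1
  item 8: 1
Sum = 3 + 1 + 1 = 5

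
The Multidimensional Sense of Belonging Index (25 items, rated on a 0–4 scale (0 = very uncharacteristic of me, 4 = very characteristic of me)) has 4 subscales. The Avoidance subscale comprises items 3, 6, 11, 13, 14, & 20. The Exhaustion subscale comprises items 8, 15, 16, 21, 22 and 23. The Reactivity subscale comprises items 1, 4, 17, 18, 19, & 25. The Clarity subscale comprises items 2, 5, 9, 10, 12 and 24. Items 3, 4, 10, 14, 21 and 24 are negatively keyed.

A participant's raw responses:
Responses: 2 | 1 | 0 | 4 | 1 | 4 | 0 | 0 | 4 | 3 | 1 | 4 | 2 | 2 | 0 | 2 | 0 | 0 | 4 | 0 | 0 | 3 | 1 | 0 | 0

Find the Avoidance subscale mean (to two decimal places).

2.17

Avoidance items: 3, 6, 11, 13, 14, 20.
Of these, items 3 and 14 are negatively keyed; reversed = (0+4) − raw = 4 − raw.
  item 3: 4 − 0 = 4
  item 6: 4
  item 11: 1
  item 13: 2
  item 14: 4 − 2 = 2
  item 20: 0
Sum = 4 + 4 + 1 + 2 + 2 + 0 = 13
Mean = 13 / 6 = 2.17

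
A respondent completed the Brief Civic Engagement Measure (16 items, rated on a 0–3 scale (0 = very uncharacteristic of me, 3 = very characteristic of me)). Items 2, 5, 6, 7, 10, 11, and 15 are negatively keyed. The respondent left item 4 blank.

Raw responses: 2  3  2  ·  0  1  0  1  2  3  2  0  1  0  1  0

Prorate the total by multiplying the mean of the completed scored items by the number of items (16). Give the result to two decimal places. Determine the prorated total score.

Reverse-coded (reversed = (0+3) − raw = 3 − raw):
  item 2: 3 − 3 = 0
  item 5: 3 − 0 = 3
  item 6: 3 − 1 = 2
  item 7: 3 − 0 = 3
  item 10: 3 − 3 = 0
  item 11: 3 − 2 = 1
  item 15: 3 − 1 = 2
Completed scored items (15 of 16): 2, 0, 2, 3, 2, 3, 1, 2, 0, 1, 0, 1, 0, 2, 0; sum = 19.
Person mean = 19 / 15 ≈ 1.2667
Prorated total = (19 / 15) × 16 = 20.27 (to 2 dp)

20.27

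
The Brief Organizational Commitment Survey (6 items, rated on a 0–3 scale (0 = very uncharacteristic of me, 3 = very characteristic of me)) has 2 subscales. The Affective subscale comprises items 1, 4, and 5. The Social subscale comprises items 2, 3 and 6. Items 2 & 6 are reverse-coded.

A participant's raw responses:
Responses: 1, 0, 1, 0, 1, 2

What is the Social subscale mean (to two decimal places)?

1.67

Social items: 2, 3, 6.
Of these, items 2 and 6 are reverse-coded; reverse-coded value = 3 − response.
  item 2: 3 − 0 = 3
  item 3: 1
  item 6: 3 − 2 = 1
Sum = 3 + 1 + 1 = 5
Mean = 5 / 3 = 1.67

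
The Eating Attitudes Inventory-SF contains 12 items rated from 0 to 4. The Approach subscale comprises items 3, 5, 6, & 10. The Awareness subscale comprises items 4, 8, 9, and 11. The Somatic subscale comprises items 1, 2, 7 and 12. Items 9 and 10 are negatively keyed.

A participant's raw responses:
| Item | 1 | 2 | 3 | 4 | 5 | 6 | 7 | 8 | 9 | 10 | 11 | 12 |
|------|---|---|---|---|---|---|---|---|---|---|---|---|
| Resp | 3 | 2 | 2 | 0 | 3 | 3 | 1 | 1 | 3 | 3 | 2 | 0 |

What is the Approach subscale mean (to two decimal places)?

2.25

Approach items: 3, 5, 6, 10.
Of these, item 10 is negatively keyed; reversed = (0+4) − raw = 4 − raw.
  item 3: 2
  item 5: 3
  item 6: 3
  item 10: 4 − 3 = 1
Sum = 2 + 3 + 3 + 1 = 9
Mean = 9 / 4 = 2.25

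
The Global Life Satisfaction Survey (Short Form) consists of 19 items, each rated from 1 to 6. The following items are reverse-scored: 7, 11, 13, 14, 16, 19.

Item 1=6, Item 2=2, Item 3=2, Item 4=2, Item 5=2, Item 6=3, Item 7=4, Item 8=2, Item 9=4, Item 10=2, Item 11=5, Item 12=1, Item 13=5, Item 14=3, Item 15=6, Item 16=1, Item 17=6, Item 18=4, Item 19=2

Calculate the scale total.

Raw sum = 62. Reverse-scored items: 7, 11, 13, 14, 16, 19; their raw sum = 20.
Each reversal replaces raw with 7 − raw, changing the total by 7 − 2·raw per item.
Total = 62 + 6·7 − 2·20 = 62 + 42 − 40 = 64

64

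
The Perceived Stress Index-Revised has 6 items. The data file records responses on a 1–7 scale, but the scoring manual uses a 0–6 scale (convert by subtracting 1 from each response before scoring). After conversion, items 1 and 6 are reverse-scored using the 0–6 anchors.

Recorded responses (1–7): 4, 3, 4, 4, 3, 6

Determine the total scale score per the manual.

Convert to 0–6: 3, 2, 3, 3, 2, 5
Reverse-coded (reversed = (0+6) − raw = 6 − raw):
  item 1: 6 − 3 = 3
  item 6: 6 − 5 = 1
Scored: 3, 2, 3, 3, 2, 1
Total = 14

14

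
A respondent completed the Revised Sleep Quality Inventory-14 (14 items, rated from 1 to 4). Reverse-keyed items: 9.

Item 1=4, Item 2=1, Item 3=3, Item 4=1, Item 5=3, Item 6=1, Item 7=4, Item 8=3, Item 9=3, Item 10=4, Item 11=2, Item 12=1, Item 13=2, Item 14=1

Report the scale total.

32

Apply reverse scoring (reverse-coded value = 5 − response):
  item 9: 5 − 3 = 2
After reverse-coding: 4, 1, 3, 1, 3, 1, 4, 3, 2, 4, 2, 1, 2, 1
Total = 4 + 1 + 3 + 1 + 3 + 1 + 4 + 3 + 2 + 4 + 2 + 1 + 2 + 1 = 32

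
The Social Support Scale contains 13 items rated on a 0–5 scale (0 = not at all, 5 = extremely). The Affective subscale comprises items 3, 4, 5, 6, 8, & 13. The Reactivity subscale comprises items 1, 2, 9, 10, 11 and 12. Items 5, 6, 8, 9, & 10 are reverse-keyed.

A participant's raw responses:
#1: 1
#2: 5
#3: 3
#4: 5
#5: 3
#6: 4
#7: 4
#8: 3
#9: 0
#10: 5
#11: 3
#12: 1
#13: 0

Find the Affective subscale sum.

Affective items: 3, 4, 5, 6, 8, 13.
Of these, items 5, 6, & 8 are reverse-keyed; reverse-coded value = 5 − response.
  item 3: 3
  item 4: 5
  item 5: 5 − 3 = 2
  item 6: 5 − 4 = 1
  item 8: 5 − 3 = 2
  item 13: 0
Sum = 3 + 5 + 2 + 1 + 2 + 0 = 13

13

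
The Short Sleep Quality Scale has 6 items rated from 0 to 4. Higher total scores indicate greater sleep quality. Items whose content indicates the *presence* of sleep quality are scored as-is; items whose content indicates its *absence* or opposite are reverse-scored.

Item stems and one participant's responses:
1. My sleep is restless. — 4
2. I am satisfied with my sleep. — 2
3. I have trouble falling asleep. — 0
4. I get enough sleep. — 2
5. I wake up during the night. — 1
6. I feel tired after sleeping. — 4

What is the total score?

Items 1, 3, 5, 6 describe the absence/opposite of sleep quality → reverse-score.
reverse-coded value = 4 − response.
  item 1: 4 − 4 = 0
  item 2: 2
  item 3: 4 − 0 = 4
  item 4: 2
  item 5: 4 − 1 = 3
  item 6: 4 − 4 = 0
Total = 0 + 2 + 4 + 2 + 3 + 0 = 11

11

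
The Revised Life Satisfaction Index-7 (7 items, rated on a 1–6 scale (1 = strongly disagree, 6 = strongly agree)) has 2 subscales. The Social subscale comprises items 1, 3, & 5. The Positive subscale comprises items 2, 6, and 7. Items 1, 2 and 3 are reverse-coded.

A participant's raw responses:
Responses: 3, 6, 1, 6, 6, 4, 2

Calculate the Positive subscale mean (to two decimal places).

Positive items: 2, 6, 7.
Of these, item 2 is reverse-coded; reversed = (1+6) − raw = 7 − raw.
  item 2: 7 − 6 = 1
  item 6: 4
  item 7: 2
Sum = 1 + 4 + 2 = 7
Mean = 7 / 3 = 2.33

2.33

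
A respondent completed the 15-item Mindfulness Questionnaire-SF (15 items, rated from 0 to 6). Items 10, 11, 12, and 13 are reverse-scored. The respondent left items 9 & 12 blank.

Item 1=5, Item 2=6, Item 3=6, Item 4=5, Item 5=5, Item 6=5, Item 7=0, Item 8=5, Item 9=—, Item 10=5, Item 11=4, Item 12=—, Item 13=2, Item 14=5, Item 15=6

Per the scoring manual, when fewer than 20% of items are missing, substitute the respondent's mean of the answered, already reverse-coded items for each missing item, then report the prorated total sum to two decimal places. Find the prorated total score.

63.46

Reverse-coded (reverse-coded value = 6 − response):
  item 10: 6 − 5 = 1
  item 11: 6 − 4 = 2
  item 13: 6 − 2 = 4
Completed scored items (13 of 15): 5, 6, 6, 5, 5, 5, 0, 5, 1, 2, 4, 5, 6; sum = 55.
Person mean = 55 / 13 ≈ 4.2308
Prorated total = (55 / 13) × 15 = 63.46 (to 2 dp)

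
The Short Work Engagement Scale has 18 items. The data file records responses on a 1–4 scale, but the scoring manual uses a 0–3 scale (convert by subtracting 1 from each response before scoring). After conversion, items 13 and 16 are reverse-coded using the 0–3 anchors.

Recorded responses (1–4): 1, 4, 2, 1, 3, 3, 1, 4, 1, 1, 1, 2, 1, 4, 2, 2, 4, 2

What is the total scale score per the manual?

25

Convert to 0–3: 0, 3, 1, 0, 2, 2, 0, 3, 0, 0, 0, 1, 0, 3, 1, 1, 3, 1
Reverse-coded (reversed = (0+3) − raw = 3 − raw):
  item 13: 3 − 0 = 3
  item 16: 3 − 1 = 2
Scored: 0, 3, 1, 0, 2, 2, 0, 3, 0, 0, 0, 1, 3, 3, 1, 2, 3, 1
Total = 25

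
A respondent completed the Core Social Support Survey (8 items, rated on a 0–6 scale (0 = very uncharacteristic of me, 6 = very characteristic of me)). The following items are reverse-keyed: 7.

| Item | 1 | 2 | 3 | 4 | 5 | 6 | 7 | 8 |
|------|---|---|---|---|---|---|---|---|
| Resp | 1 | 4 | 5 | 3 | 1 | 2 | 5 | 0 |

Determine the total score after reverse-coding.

Apply reverse scoring (reversed = (0+6) − raw = 6 − raw):
  item 7: 6 − 5 = 1
Scored responses: 1, 4, 5, 3, 1, 2, 1, 0
Total = 1 + 4 + 5 + 3 + 1 + 2 + 1 + 0 = 17

17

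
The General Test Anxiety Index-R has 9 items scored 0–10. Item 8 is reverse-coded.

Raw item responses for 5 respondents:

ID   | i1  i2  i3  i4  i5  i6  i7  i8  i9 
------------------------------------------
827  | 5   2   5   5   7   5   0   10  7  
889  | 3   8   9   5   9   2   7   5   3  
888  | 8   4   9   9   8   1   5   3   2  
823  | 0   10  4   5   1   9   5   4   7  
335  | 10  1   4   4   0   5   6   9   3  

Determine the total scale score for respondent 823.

Respondent 823 raw: 0, 10, 4, 5, 1, 9, 5, 4, 7.
Reverse-coded (reversed = (0+10) − raw = 10 − raw):
  item 1: 0
  item 2: 10
  item 3: 4
  item 4: 5
  item 5: 1
  item 6: 9
  item 7: 5
  item 8: 10 − 4 = 6
  item 9: 7
Sum = 0 + 10 + 4 + 5 + 1 + 9 + 5 + 6 + 7 = 47

47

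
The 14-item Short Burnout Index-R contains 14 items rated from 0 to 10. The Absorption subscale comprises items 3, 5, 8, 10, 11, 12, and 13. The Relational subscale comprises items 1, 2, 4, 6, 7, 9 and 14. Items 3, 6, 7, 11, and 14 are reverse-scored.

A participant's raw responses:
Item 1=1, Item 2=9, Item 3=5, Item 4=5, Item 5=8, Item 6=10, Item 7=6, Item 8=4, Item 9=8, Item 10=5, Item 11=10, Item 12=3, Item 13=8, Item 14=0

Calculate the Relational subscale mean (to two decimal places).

Relational items: 1, 2, 4, 6, 7, 9, 14.
Of these, items 6, 7 and 14 are reverse-scored; reverse-coded value = 10 − response.
  item 1: 1
  item 2: 9
  item 4: 5
  item 6: 10 − 10 = 0
  item 7: 10 − 6 = 4
  item 9: 8
  item 14: 10 − 0 = 10
Sum = 1 + 9 + 5 + 0 + 4 + 8 + 10 = 37
Mean = 37 / 7 = 5.29

5.29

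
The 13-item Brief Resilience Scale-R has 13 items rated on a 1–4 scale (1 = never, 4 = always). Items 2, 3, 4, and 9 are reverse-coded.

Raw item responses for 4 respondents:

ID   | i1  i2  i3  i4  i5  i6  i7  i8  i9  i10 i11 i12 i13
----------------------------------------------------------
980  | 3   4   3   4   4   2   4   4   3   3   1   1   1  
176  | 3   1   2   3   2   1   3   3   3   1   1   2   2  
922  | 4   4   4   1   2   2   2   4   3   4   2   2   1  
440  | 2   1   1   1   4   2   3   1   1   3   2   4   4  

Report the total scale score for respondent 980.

Respondent 980 raw: 3, 4, 3, 4, 4, 2, 4, 4, 3, 3, 1, 1, 1.
Reverse-coded (on a 1–4 scale, reversed = 5 − raw):
  item 1: 3
  item 2: 5 − 4 = 1
  item 3: 5 − 3 = 2
  item 4: 5 − 4 = 1
  item 5: 4
  item 6: 2
  item 7: 4
  item 8: 4
  item 9: 5 − 3 = 2
  item 10: 3
  item 11: 1
  item 12: 1
  item 13: 1
Sum = 3 + 1 + 2 + 1 + 4 + 2 + 4 + 4 + 2 + 3 + 1 + 1 + 1 = 29

29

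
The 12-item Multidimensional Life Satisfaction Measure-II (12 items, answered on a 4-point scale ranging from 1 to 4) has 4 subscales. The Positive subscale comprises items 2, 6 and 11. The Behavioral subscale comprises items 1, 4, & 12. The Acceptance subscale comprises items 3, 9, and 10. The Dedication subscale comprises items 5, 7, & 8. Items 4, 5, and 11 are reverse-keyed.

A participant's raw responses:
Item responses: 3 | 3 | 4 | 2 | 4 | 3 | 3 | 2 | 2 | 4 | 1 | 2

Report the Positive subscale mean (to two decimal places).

Positive items: 2, 6, 11.
Of these, item 11 is reverse-keyed; on a 1–4 scale, reversed = 5 − raw.
  item 2: 3
  item 6: 3
  item 11: 5 − 1 = 4
Sum = 3 + 3 + 4 = 10
Mean = 10 / 3 = 3.33

3.33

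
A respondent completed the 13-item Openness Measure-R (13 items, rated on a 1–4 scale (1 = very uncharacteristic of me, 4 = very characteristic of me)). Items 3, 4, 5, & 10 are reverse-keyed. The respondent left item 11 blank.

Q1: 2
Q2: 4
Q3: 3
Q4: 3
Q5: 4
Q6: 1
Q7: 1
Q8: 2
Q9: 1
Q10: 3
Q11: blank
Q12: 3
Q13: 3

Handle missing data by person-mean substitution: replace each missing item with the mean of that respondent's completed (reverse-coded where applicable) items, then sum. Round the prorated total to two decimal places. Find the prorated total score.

26.00

Reverse-coded (on a 1–4 scale, reversed = 5 − raw):
  item 3: 5 − 3 = 2
  item 4: 5 − 3 = 2
  item 5: 5 − 4 = 1
  item 10: 5 − 3 = 2
Completed scored items (12 of 13): 2, 4, 2, 2, 1, 1, 1, 2, 1, 2, 3, 3; sum = 24.
Person mean = 24 / 12 ≈ 2.0000
Prorated total = (24 / 12) × 13 = 26.00 (to 2 dp)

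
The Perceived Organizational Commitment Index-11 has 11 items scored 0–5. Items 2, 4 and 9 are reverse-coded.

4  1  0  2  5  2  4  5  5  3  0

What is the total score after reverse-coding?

30

Reverse-coded items (on a 0–5 scale, reversed = 5 − raw):
  item 2: 5 − 1 = 4
  item 4: 5 − 2 = 3
  item 9: 5 − 5 = 0
After reverse-coding: 4, 4, 0, 3, 5, 2, 4, 5, 0, 3, 0
Total = 4 + 4 + 0 + 3 + 5 + 2 + 4 + 5 + 0 + 3 + 0 = 30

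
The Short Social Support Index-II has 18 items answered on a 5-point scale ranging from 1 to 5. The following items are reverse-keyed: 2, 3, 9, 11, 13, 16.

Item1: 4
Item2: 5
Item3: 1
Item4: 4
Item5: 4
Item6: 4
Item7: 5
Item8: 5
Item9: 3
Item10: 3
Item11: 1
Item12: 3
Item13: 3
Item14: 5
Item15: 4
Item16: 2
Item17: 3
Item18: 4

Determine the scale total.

69

Reverse-keyed items use 6 − raw:
  item 2: 6 − 5 = 1
  item 3: 6 − 1 = 5
  item 9: 6 − 3 = 3
  item 11: 6 − 1 = 5
  item 13: 6 − 3 = 3
  item 16: 6 − 2 = 4
After reverse-coding: 4, 1, 5, 4, 4, 4, 5, 5, 3, 3, 5, 3, 3, 5, 4, 4, 3, 4
Total = 4 + 1 + 5 + 4 + 4 + 4 + 5 + 5 + 3 + 3 + 5 + 3 + 3 + 5 + 4 + 4 + 3 + 4 = 69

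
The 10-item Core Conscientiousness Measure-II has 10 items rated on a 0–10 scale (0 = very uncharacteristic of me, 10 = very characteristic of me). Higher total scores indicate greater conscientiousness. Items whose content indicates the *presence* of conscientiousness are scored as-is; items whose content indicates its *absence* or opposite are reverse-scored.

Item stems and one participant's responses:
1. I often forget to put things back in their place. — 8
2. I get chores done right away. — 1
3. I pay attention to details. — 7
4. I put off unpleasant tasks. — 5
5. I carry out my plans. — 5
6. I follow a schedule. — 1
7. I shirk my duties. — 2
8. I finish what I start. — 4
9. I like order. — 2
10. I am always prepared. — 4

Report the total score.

39

Items 1, 4, 7 describe the absence/opposite of conscientiousness → reverse-score.
reversed = (0+10) − raw = 10 − raw.
  item 1: 10 − 8 = 2
  item 2: 1
  item 3: 7
  item 4: 10 − 5 = 5
  item 5: 5
  item 6: 1
  item 7: 10 − 2 = 8
  item 8: 4
  item 9: 2
  item 10: 4
Total = 2 + 1 + 7 + 5 + 5 + 1 + 8 + 4 + 2 + 4 = 39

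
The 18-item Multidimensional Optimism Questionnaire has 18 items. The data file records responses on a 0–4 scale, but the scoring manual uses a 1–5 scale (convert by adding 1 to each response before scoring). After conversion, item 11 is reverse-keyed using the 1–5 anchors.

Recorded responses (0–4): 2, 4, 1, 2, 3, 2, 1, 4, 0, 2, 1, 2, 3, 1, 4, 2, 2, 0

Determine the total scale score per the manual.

56

Convert to 1–5: 3, 5, 2, 3, 4, 3, 2, 5, 1, 3, 2, 3, 4, 2, 5, 3, 3, 1
Reverse-coded (reversed = (1+5) − raw = 6 − raw):
  item 11: 6 − 2 = 4
Scored: 3, 5, 2, 3, 4, 3, 2, 5, 1, 3, 4, 3, 4, 2, 5, 3, 3, 1
Total = 56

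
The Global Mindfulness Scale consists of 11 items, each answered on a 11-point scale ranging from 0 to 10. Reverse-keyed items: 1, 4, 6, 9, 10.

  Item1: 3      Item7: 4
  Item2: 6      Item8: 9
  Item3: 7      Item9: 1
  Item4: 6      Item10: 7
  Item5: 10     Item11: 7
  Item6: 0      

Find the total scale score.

Reversing items 1, 4, 6, 9, and 10 with 10 − raw:
Total = (10−3) + 6 + 7 + (10−6) + 10 + (10−0) + 4 + 9 + (10−1) + (10−7) + 7
      = 7 + 6 + 7 + 4 + 10 + 10 + 4 + 9 + 9 + 3 + 7 = 76

76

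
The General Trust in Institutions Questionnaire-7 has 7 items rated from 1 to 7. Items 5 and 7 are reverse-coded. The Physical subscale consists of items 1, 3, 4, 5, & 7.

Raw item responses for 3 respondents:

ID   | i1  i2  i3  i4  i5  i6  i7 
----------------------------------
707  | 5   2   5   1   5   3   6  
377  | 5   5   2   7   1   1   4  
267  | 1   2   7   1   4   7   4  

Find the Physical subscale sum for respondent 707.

16

Respondent 707 raw: 5, 2, 5, 1, 5, 3, 6.
Physical items: 1, 3, 4, 5, 7.
Reverse-coded (on a 1–7 scale, reversed = 8 − raw):
  item 1: 5
  item 3: 5
  item 4: 1
  item 5: 8 − 5 = 3
  item 7: 8 − 6 = 2
Sum = 5 + 5 + 1 + 3 + 2 = 16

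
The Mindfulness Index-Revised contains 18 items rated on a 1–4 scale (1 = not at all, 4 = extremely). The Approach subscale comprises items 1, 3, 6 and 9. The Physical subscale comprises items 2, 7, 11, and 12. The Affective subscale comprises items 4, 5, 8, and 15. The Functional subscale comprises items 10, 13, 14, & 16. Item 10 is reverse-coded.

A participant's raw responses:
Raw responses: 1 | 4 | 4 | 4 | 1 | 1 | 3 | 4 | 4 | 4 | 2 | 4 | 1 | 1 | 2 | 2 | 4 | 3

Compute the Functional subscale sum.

5

Functional items: 10, 13, 14, 16.
Of these, item 10 is reverse-coded; reverse-coded value = 5 − response.
  item 10: 5 − 4 = 1
  item 13: 1
  item 14: 1
  item 16: 2
Sum = 1 + 1 + 1 + 2 = 5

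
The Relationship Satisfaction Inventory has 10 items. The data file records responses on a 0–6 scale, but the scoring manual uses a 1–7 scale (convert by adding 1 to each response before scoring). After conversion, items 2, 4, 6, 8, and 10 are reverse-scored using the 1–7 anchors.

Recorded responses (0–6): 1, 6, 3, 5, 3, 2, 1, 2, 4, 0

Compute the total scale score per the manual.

Convert to 1–7: 2, 7, 4, 6, 4, 3, 2, 3, 5, 1
Reverse-coded (reverse-coded value = 8 − response):
  item 2: 8 − 7 = 1
  item 4: 8 − 6 = 2
  item 6: 8 − 3 = 5
  item 8: 8 − 3 = 5
  item 10: 8 − 1 = 7
Scored: 2, 1, 4, 2, 4, 5, 2, 5, 5, 7
Total = 37

37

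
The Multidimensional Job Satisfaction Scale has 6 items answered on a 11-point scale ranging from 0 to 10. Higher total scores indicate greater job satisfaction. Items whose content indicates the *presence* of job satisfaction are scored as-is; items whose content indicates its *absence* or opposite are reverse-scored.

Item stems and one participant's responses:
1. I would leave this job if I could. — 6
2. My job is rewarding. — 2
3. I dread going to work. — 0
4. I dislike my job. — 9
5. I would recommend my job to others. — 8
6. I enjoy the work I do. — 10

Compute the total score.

Items 1, 3, 4 describe the absence/opposite of job satisfaction → reverse-score.
on a 0–10 scale, reversed = 10 − raw.
  item 1: 10 − 6 = 4
  item 2: 2
  item 3: 10 − 0 = 10
  item 4: 10 − 9 = 1
  item 5: 8
  item 6: 10
Total = 4 + 2 + 10 + 1 + 8 + 10 = 35

35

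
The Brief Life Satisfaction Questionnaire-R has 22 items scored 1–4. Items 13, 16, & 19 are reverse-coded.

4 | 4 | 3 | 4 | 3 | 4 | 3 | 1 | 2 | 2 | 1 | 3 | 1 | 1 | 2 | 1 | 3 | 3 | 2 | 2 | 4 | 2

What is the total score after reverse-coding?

Reverse-coded items (reverse-coded value = 5 − response):
  item 13: 5 − 1 = 4
  item 16: 5 − 1 = 4
  item 19: 5 − 2 = 3
Scored items: 4, 4, 3, 4, 3, 4, 3, 1, 2, 2, 1, 3, 4, 1, 2, 4, 3, 3, 3, 2, 4, 2
Total = 4 + 4 + 3 + 4 + 3 + 4 + 3 + 1 + 2 + 2 + 1 + 3 + 4 + 1 + 2 + 4 + 3 + 3 + 3 + 2 + 4 + 2 = 62

62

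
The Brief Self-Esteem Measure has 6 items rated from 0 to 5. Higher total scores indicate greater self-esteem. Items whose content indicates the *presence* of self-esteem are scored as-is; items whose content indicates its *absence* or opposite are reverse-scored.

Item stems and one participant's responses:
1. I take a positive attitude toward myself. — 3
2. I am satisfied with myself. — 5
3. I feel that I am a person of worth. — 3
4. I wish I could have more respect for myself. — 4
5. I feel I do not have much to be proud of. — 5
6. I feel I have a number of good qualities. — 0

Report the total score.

Items 4, 5 describe the absence/opposite of self-esteem → reverse-score.
reverse-coded value = 5 − response.
  item 1: 3
  item 2: 5
  item 3: 3
  item 4: 5 − 4 = 1
  item 5: 5 − 5 = 0
  item 6: 0
Total = 3 + 5 + 3 + 1 + 0 + 0 = 12

12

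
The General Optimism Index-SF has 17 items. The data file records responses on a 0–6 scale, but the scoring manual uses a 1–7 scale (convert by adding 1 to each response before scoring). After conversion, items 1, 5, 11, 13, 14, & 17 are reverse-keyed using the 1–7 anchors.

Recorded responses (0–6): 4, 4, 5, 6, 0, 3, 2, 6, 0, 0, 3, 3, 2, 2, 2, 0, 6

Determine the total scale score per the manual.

Convert to 1–7: 5, 5, 6, 7, 1, 4, 3, 7, 1, 1, 4, 4, 3, 3, 3, 1, 7
Reverse-coded (on a 1–7 scale, reversed = 8 − raw):
  item 1: 8 − 5 = 3
  item 5: 8 − 1 = 7
  item 11: 8 − 4 = 4
  item 13: 8 − 3 = 5
  item 14: 8 − 3 = 5
  item 17: 8 − 7 = 1
Scored: 3, 5, 6, 7, 7, 4, 3, 7, 1, 1, 4, 4, 5, 5, 3, 1, 1
Total = 67

67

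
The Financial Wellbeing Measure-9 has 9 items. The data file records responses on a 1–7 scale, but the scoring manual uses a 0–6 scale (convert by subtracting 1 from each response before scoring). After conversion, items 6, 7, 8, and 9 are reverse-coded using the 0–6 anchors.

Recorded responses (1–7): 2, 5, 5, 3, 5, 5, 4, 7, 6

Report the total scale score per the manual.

Convert to 0–6: 1, 4, 4, 2, 4, 4, 3, 6, 5
Reverse-coded (reversed = (0+6) − raw = 6 − raw):
  item 6: 6 − 4 = 2
  item 7: 6 − 3 = 3
  item 8: 6 − 6 = 0
  item 9: 6 − 5 = 1
Scored: 1, 4, 4, 2, 4, 2, 3, 0, 1
Total = 21

21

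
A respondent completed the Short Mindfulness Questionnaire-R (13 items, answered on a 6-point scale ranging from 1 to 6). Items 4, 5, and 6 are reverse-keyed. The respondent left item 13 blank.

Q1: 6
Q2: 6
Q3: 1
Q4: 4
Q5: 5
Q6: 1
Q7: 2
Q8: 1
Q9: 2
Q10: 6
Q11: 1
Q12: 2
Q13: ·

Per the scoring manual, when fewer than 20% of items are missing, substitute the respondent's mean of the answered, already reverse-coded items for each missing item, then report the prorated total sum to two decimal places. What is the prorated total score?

Reverse-coded (reversed = (1+6) − raw = 7 − raw):
  item 4: 7 − 4 = 3
  item 5: 7 − 5 = 2
  item 6: 7 − 1 = 6
Completed scored items (12 of 13): 6, 6, 1, 3, 2, 6, 2, 1, 2, 6, 1, 2; sum = 38.
Person mean = 38 / 12 ≈ 3.1667
Prorated total = (38 / 12) × 13 = 41.17 (to 2 dp)

41.17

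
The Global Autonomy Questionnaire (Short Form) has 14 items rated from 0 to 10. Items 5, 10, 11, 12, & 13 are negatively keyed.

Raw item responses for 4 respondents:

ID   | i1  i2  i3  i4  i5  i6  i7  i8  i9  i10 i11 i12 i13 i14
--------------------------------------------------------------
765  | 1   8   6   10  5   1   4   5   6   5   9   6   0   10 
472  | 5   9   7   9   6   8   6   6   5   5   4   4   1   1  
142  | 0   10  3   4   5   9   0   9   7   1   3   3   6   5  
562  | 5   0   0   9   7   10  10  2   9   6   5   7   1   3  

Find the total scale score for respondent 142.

79

Respondent 142 raw: 0, 10, 3, 4, 5, 9, 0, 9, 7, 1, 3, 3, 6, 5.
Reverse-coded (reversed = (0+10) − raw = 10 − raw):
  item 1: 0
  item 2: 10
  item 3: 3
  item 4: 4
  item 5: 10 − 5 = 5
  item 6: 9
  item 7: 0
  item 8: 9
  item 9: 7
  item 10: 10 − 1 = 9
  item 11: 10 − 3 = 7
  item 12: 10 − 3 = 7
  item 13: 10 − 6 = 4
  item 14: 5
Sum = 0 + 10 + 3 + 4 + 5 + 9 + 0 + 9 + 7 + 9 + 7 + 7 + 4 + 5 = 79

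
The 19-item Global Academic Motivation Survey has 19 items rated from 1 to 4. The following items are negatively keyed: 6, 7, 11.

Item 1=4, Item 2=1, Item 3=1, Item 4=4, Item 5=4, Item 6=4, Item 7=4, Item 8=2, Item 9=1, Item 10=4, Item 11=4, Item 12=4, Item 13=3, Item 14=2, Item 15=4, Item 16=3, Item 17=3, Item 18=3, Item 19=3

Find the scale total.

49

Reversing items 6, 7, & 11 with 5 − raw:
Total = 4 + 1 + 1 + 4 + 4 + (5−4) + (5−4) + 2 + 1 + 4 + (5−4) + 4 + 3 + 2 + 4 + 3 + 3 + 3 + 3
      = 4 + 1 + 1 + 4 + 4 + 1 + 1 + 2 + 1 + 4 + 1 + 4 + 3 + 2 + 4 + 3 + 3 + 3 + 3 = 49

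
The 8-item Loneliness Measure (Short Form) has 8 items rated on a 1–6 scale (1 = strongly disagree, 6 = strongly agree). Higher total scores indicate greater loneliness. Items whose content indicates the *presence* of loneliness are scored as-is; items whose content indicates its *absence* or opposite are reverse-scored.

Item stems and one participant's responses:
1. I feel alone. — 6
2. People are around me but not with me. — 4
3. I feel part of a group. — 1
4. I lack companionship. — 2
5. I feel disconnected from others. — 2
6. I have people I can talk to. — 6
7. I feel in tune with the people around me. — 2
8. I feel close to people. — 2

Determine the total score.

Items 3, 6, 7, 8 describe the absence/opposite of loneliness → reverse-score.
reverse-coded value = 7 − response.
  item 1: 6
  item 2: 4
  item 3: 7 − 1 = 6
  item 4: 2
  item 5: 2
  item 6: 7 − 6 = 1
  item 7: 7 − 2 = 5
  item 8: 7 − 2 = 5
Total = 6 + 4 + 6 + 2 + 2 + 1 + 5 + 5 = 31

31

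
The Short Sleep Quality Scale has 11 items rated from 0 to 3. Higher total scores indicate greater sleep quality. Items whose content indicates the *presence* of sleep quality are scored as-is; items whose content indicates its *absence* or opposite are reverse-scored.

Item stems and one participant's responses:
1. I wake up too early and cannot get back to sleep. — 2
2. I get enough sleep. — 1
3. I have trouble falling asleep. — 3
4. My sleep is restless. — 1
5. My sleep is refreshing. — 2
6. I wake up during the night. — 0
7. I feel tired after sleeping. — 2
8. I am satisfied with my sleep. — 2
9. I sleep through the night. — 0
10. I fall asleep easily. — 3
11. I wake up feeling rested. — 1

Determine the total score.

Items 1, 3, 4, 6, 7 describe the absence/opposite of sleep quality → reverse-score.
reverse-coded value = 3 − response.
  item 1: 3 − 2 = 1
  item 2: 1
  item 3: 3 − 3 = 0
  item 4: 3 − 1 = 2
  item 5: 2
  item 6: 3 − 0 = 3
  item 7: 3 − 2 = 1
  item 8: 2
  item 9: 0
  item 10: 3
  item 11: 1
Total = 1 + 1 + 0 + 2 + 2 + 3 + 1 + 2 + 0 + 3 + 1 = 16

16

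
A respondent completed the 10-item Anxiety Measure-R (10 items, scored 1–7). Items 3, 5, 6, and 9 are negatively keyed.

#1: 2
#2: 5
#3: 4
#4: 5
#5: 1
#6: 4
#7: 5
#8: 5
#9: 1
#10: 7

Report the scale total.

51

Raw sum = 39. Negatively keyed items: 3, 5, 6, 9; their raw sum = 10.
Each reversal replaces raw with 8 − raw, changing the total by 8 − 2·raw per item.
Total = 39 + 4·8 − 2·10 = 39 + 32 − 20 = 51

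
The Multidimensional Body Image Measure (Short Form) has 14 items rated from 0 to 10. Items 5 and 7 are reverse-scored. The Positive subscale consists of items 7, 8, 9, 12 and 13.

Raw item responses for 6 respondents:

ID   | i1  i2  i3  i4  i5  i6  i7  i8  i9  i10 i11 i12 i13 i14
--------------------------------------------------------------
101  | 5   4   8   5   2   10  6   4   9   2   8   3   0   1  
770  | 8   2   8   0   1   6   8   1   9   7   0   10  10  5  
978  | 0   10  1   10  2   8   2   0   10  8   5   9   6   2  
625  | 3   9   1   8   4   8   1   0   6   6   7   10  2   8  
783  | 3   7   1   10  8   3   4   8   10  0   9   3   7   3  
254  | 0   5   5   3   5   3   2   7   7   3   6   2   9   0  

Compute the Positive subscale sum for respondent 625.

27

Respondent 625 raw: 3, 9, 1, 8, 4, 8, 1, 0, 6, 6, 7, 10, 2, 8.
Positive items: 7, 8, 9, 12, 13.
Reverse-coded (on a 0–10 scale, reversed = 10 − raw):
  item 7: 10 − 1 = 9
  item 8: 0
  item 9: 6
  item 12: 10
  item 13: 2
Sum = 9 + 0 + 6 + 10 + 2 = 27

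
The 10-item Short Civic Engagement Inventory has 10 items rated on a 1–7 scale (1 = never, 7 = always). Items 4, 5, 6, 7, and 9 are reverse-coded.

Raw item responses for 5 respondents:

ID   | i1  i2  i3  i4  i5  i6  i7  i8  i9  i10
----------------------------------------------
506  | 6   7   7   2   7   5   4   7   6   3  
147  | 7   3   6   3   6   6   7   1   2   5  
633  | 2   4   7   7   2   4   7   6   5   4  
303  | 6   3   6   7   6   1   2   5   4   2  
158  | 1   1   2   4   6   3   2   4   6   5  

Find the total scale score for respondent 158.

32

Respondent 158 raw: 1, 1, 2, 4, 6, 3, 2, 4, 6, 5.
Reverse-coded (reversed = (1+7) − raw = 8 − raw):
  item 1: 1
  item 2: 1
  item 3: 2
  item 4: 8 − 4 = 4
  item 5: 8 − 6 = 2
  item 6: 8 − 3 = 5
  item 7: 8 − 2 = 6
  item 8: 4
  item 9: 8 − 6 = 2
  item 10: 5
Sum = 1 + 1 + 2 + 4 + 2 + 5 + 6 + 4 + 2 + 5 = 32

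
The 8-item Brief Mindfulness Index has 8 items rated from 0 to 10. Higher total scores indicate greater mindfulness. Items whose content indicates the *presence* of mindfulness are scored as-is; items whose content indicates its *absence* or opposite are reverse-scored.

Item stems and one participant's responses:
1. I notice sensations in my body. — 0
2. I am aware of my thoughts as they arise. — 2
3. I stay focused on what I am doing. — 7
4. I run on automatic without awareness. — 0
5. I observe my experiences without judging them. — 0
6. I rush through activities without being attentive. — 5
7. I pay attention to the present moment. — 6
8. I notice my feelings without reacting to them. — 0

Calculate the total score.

30

Items 4, 6 describe the absence/opposite of mindfulness → reverse-score.
reverse-coded value = 10 − response.
  item 1: 0
  item 2: 2
  item 3: 7
  item 4: 10 − 0 = 10
  item 5: 0
  item 6: 10 − 5 = 5
  item 7: 6
  item 8: 0
Total = 0 + 2 + 7 + 10 + 0 + 5 + 6 + 0 = 30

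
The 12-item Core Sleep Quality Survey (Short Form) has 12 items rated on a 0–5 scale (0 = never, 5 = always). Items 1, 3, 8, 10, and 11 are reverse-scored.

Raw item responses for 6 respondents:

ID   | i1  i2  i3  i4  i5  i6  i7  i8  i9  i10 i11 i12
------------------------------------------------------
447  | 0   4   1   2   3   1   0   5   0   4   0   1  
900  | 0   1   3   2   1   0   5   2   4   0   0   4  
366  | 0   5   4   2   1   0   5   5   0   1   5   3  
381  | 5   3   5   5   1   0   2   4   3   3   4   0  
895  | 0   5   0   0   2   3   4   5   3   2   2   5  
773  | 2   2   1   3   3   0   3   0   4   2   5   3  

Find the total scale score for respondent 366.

Respondent 366 raw: 0, 5, 4, 2, 1, 0, 5, 5, 0, 1, 5, 3.
Reverse-coded (reverse-coded value = 5 − response):
  item 1: 5 − 0 = 5
  item 2: 5
  item 3: 5 − 4 = 1
  item 4: 2
  item 5: 1
  item 6: 0
  item 7: 5
  item 8: 5 − 5 = 0
  item 9: 0
  item 10: 5 − 1 = 4
  item 11: 5 − 5 = 0
  item 12: 3
Sum = 5 + 5 + 1 + 2 + 1 + 0 + 5 + 0 + 0 + 4 + 0 + 3 = 26

26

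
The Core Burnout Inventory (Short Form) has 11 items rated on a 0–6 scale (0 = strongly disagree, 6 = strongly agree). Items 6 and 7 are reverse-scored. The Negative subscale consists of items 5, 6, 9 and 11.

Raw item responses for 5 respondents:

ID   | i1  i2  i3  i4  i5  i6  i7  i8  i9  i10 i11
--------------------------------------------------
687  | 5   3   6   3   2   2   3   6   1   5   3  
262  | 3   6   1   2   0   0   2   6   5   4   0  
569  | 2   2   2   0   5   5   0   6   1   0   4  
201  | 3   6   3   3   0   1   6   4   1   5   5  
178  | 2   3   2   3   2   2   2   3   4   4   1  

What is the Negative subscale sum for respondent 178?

Respondent 178 raw: 2, 3, 2, 3, 2, 2, 2, 3, 4, 4, 1.
Negative items: 5, 6, 9, 11.
Reverse-coded (reverse-coded value = 6 − response):
  item 5: 2
  item 6: 6 − 2 = 4
  item 9: 4
  item 11: 1
Sum = 2 + 4 + 4 + 1 = 11

11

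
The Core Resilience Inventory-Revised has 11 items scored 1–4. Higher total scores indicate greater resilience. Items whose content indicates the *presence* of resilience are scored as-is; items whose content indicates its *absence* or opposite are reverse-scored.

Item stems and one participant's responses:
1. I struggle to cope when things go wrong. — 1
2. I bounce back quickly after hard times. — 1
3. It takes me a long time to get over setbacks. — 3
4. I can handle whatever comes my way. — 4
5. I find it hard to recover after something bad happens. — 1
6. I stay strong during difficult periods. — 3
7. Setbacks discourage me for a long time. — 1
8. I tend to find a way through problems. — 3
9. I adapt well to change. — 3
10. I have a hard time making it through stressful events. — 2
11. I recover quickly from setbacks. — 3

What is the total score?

Items 1, 3, 5, 7, 10 describe the absence/opposite of resilience → reverse-score.
on a 1–4 scale, reversed = 5 − raw.
  item 1: 5 − 1 = 4
  item 2: 1
  item 3: 5 − 3 = 2
  item 4: 4
  item 5: 5 − 1 = 4
  item 6: 3
  item 7: 5 − 1 = 4
  item 8: 3
  item 9: 3
  item 10: 5 − 2 = 3
  item 11: 3
Total = 4 + 1 + 2 + 4 + 4 + 3 + 4 + 3 + 3 + 3 + 3 = 34

34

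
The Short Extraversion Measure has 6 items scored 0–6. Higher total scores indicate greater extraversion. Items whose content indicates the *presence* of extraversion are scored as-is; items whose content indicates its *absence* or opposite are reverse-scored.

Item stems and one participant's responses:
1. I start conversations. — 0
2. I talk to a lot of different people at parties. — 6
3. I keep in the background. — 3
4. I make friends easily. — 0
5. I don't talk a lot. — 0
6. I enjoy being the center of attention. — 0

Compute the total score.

15

Items 3, 5 describe the absence/opposite of extraversion → reverse-score.
on a 0–6 scale, reversed = 6 − raw.
  item 1: 0
  item 2: 6
  item 3: 6 − 3 = 3
  item 4: 0
  item 5: 6 − 0 = 6
  item 6: 0
Total = 0 + 6 + 3 + 0 + 6 + 0 = 15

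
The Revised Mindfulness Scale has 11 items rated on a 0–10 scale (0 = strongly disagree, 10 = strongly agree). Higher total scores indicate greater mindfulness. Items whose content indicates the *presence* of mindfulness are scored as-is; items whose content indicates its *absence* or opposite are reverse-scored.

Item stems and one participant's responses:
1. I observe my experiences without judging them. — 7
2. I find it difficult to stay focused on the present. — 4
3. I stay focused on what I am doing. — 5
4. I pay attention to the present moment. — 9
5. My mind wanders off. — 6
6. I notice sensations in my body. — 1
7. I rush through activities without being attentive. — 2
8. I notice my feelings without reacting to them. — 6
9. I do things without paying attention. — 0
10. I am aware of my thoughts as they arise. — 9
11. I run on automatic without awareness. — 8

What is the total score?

Items 2, 5, 7, 9, 11 describe the absence/opposite of mindfulness → reverse-score.
on a 0–10 scale, reversed = 10 − raw.
  item 1: 7
  item 2: 10 − 4 = 6
  item 3: 5
  item 4: 9
  item 5: 10 − 6 = 4
  item 6: 1
  item 7: 10 − 2 = 8
  item 8: 6
  item 9: 10 − 0 = 10
  item 10: 9
  item 11: 10 − 8 = 2
Total = 7 + 6 + 5 + 9 + 4 + 1 + 8 + 6 + 10 + 9 + 2 = 67

67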